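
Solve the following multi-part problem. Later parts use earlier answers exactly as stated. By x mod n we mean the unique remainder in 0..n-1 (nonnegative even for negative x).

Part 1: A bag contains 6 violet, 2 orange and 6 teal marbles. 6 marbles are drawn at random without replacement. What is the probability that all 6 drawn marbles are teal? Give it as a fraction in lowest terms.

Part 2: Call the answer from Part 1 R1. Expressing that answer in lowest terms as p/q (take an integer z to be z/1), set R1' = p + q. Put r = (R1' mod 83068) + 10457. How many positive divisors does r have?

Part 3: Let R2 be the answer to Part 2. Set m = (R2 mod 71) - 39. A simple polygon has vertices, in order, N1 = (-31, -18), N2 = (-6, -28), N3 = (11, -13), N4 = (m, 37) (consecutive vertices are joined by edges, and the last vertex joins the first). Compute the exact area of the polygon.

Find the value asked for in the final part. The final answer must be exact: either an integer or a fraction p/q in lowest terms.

Part 1: total draws C(14,6) = 3003; favorable C(6,6) = 1; P = 1/3003; answer 1/3003
Part 2: R1 = 1/3003; threaded value p + q = 3004; r = 13461; 13461 = 3 * 7 * 641; number of divisors = (1+1) * (1+1) * (1+1) = 8; answer 8
Part 3: R2 = 8; m = -31; cross terms: (-31*-28 - -6*-18)=760, (-6*-13 - 11*-28)=386, (11*37 - -31*-13)=4, (-31*-18 - -31*37)=1705; twice the area = |2855| = 2855; area = 2855/2; answer 2855/2

2855/2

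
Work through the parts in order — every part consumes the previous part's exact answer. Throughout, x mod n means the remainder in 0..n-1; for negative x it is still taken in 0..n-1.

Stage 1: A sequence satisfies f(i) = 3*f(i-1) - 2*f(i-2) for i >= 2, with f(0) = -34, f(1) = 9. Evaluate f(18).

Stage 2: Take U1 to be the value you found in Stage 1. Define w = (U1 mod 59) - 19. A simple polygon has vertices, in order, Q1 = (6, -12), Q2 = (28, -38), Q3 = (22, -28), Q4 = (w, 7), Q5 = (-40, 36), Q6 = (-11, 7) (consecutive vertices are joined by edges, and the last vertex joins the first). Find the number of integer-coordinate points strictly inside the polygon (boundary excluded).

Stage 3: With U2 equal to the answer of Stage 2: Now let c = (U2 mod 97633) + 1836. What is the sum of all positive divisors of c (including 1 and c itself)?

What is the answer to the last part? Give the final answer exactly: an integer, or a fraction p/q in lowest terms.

4320

Stage 1: f(2) = 3*(9) - 2*(-34) = 95; iterating: f(2)=95, f(3)=267, f(4)=611, f(5)=1299, f(6)=2675, f(7)=5427, f(8)=10931, f(9)=21939, f(10)=43955, f(11)=87987, f(12)=176051, f(13)=352179, f(14)=704435, f(15)=1408947, f(16)=2817971, f(17)=5636019, f(18)=11272115; answer 11272115
Stage 2: U1 = 11272115; w = 28; cross terms: (6*-38 - 28*-12)=108, (28*-28 - 22*-38)=52, (22*7 - 28*-28)=938, (28*36 - -40*7)=1288, (-40*7 - -11*36)=116, (-11*-12 - 6*7)=90; twice the area = |2592| = 2592; area = 1296; boundary points = 2 + 2 + 1 + 1 + 29 + 1 = 36; strictly interior points = area - boundary/2 + 1 = 1279; answer 1279
Stage 3: U2 = 1279; c = 3115; 3115 = 5 * 7 * 89; sigma = (1 + 5) * (1 + 7) * (1 + 89) = 6 * 8 * 90 = 4320; answer 4320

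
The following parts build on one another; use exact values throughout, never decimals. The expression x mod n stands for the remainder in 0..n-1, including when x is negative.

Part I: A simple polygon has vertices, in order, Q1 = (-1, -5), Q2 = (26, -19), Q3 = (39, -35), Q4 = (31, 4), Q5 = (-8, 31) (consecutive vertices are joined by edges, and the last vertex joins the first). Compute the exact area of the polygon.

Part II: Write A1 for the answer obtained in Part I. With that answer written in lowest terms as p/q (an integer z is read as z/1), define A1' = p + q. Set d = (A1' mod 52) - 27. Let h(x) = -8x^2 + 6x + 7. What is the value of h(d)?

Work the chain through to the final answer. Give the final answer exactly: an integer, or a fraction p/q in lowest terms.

-4457

Part I: cross terms: (-1*-19 - 26*-5)=149, (26*-35 - 39*-19)=-169, (39*4 - 31*-35)=1241, (31*31 - -8*4)=993, (-8*-5 - -1*31)=71; twice the area = |2285| = 2285; area = 2285/2; answer 2285/2
Part II: A1 = 2285/2; threaded value p + q = 2287; d = 24; -8*(24)^2 + 6*(24)^1 + 7 = (-4608) + (144) + (7) = -4457; answer -4457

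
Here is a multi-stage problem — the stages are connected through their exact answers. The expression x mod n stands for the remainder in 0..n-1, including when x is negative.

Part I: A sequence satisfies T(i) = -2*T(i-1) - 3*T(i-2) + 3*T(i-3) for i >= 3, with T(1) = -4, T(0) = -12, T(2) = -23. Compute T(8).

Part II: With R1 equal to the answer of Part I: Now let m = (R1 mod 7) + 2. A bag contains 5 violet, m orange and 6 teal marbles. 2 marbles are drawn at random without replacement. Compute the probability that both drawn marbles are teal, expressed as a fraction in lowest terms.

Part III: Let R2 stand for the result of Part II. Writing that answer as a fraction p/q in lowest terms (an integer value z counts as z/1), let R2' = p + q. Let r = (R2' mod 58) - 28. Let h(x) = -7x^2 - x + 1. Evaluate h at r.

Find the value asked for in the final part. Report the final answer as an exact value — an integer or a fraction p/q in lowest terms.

Part I: T(3) = -2*(-23) - 3*(-4) + 3*(-12) = 22; iterating: T(3)=22, T(4)=13, T(5)=-161, T(6)=349, T(7)=-176, T(8)=-1178; answer -1178
Part II: R1 = -1178; m = 7; total draws C(18,2) = 153; favorable C(6,2) = 15; P = 5/51; answer 5/51
Part III: R2 = 5/51; threaded value p + q = 56; r = 28; -7*(28)^2 - 1*(28)^1 + 1 = (-5488) + (-28) + (1) = -5515; answer -5515

-5515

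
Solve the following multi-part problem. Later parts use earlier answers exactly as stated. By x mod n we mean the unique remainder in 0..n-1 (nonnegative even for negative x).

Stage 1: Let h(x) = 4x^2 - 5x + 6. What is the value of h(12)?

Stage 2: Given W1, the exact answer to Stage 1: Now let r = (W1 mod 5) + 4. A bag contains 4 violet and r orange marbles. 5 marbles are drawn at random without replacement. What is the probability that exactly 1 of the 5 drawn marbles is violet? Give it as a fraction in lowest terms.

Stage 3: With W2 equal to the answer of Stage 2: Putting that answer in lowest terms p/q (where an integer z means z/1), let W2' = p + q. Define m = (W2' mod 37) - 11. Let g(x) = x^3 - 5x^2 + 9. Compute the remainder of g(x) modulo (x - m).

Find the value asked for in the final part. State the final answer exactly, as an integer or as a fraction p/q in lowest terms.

Stage 1: 4*(12)^2 - 5*(12)^1 + 6 = (576) + (-60) + (6) = 522; answer 522
Stage 2: W1 = 522; r = 6; total draws C(10,5) = 252; favorable C(4,1)*C(6,4) = 60; P = 5/21; answer 5/21
Stage 3: W2 = 5/21; threaded value p + q = 26; m = 15; remainder = value at the root: 1*(15)^3 - 5*(15)^2 + 9 = (3375) + (-1125) + (9) = 2259; answer 2259

2259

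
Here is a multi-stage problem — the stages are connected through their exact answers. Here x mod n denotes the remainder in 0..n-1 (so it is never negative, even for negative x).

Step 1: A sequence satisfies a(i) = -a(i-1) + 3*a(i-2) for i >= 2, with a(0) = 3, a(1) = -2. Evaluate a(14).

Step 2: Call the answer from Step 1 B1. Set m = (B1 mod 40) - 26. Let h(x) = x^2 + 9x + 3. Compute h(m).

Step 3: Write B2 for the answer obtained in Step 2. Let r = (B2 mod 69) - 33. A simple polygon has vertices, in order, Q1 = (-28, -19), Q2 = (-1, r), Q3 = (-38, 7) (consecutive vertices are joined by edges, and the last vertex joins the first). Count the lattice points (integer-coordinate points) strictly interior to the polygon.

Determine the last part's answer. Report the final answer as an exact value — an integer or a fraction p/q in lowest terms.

Step 1: a(2) = -1*(-2) + 3*(3) = 11; iterating: a(2)=11, a(3)=-17, a(4)=50, a(5)=-101, a(6)=251, a(7)=-554, a(8)=1307, a(9)=-2969, a(10)=6890, a(11)=-15797, a(12)=36467, a(13)=-83858, a(14)=193259; answer 193259
Step 2: B1 = 193259; m = -7; 1*(-7)^2 + 9*(-7)^1 + 3 = (49) + (-63) + (3) = -11; answer -11
Step 3: B2 = -11; r = 25; cross terms: (-28*25 - -1*-19)=-719, (-1*7 - -38*25)=943, (-38*-19 - -28*7)=918; twice the area = |1142| = 1142; area = 571; boundary points = 1 + 1 + 2 = 4; strictly interior points = area - boundary/2 + 1 = 570; answer 570

570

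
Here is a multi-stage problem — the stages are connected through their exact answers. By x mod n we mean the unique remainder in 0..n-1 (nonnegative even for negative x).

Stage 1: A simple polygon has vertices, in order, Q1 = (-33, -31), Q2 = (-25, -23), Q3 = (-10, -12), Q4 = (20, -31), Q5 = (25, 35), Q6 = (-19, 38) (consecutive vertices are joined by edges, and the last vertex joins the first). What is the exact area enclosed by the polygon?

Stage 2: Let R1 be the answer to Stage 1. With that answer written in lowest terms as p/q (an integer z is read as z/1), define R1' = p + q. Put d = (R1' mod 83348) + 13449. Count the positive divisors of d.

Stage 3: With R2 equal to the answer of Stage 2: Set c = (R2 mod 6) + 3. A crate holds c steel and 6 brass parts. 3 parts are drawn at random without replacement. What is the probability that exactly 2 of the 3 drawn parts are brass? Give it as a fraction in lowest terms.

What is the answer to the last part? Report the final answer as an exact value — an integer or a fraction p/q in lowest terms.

15/28

Stage 1: cross terms: (-33*-23 - -25*-31)=-16, (-25*-12 - -10*-23)=70, (-10*-31 - 20*-12)=550, (20*35 - 25*-31)=1475, (25*38 - -19*35)=1615, (-19*-31 - -33*38)=1843; twice the area = |5537| = 5537; area = 5537/2; answer 5537/2
Stage 2: R1 = 5537/2; threaded value p + q = 5539; d = 18988; 18988 = 2^2 * 47 * 101; number of divisors = (2+1) * (1+1) * (1+1) = 12; answer 12
Stage 3: R2 = 12; c = 3; total draws C(9,3) = 84; favorable C(6,2)*C(3,1) = 45; P = 15/28; answer 15/28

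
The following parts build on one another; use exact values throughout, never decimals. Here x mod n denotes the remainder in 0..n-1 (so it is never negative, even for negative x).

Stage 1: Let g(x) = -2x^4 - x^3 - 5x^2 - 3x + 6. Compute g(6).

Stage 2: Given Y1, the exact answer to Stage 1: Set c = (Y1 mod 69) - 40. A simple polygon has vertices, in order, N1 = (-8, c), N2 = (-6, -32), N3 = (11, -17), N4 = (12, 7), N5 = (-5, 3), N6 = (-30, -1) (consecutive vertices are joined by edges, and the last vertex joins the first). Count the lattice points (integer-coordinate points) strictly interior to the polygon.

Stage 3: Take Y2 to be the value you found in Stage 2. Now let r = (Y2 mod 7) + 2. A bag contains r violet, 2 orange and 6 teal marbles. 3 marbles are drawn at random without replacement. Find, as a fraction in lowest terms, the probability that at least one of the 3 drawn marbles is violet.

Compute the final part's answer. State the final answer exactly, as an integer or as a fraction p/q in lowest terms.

11/13

Stage 1: -2*(6)^4 - 1*(6)^3 - 5*(6)^2 - 3*(6)^1 + 6 = (-2592) + (-216) + (-180) + (-18) + (6) = -3000; answer -3000
Stage 2: Y1 = -3000; c = -4; cross terms: (-8*-32 - -6*-4)=232, (-6*-17 - 11*-32)=454, (11*7 - 12*-17)=281, (12*3 - -5*7)=71, (-5*-1 - -30*3)=95, (-30*-4 - -8*-1)=112; twice the area = |1245| = 1245; area = 1245/2; boundary points = 2 + 1 + 1 + 1 + 1 + 1 = 7; strictly interior points = area - boundary/2 + 1 = 620; answer 620
Stage 3: Y2 = 620; r = 6; total draws C(14,3) = 364; complement C(8,3) = 56; favorable 364 - 56 = 308; P = 11/13; answer 11/13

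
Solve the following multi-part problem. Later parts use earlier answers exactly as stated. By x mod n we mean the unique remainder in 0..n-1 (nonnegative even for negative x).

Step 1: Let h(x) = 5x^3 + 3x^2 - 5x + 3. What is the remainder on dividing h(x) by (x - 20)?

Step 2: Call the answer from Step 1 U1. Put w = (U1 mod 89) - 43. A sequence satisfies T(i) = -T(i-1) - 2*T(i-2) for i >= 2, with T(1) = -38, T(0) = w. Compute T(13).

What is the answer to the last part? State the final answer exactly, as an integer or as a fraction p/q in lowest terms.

2828

Step 1: remainder = value at the root: 5*(20)^3 + 3*(20)^2 - 5*(20)^1 + 3 = (40000) + (1200) + (-100) + (3) = 41103; answer 41103
Step 2: U1 = 41103; w = 31; T(2) = -1*(-38) - 2*(31) = -24; iterating: T(2)=-24, T(3)=100, T(4)=-52, T(5)=-148, T(6)=252, T(7)=44, T(8)=-548, T(9)=460, T(10)=636, T(11)=-1556, T(12)=284, T(13)=2828; answer 2828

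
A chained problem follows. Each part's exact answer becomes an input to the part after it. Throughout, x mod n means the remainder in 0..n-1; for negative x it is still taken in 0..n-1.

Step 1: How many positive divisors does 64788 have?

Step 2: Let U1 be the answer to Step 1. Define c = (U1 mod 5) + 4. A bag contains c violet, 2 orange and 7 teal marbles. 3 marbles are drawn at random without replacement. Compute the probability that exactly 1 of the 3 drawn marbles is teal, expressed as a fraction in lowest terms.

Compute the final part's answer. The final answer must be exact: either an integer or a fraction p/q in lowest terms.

28/65

Step 1: 64788 = 2^2 * 3 * 5399; number of divisors = (2+1) * (1+1) * (1+1) = 12; answer 12
Step 2: U1 = 12; c = 6; total draws C(15,3) = 455; favorable C(7,1)*C(8,2) = 196; P = 28/65; answer 28/65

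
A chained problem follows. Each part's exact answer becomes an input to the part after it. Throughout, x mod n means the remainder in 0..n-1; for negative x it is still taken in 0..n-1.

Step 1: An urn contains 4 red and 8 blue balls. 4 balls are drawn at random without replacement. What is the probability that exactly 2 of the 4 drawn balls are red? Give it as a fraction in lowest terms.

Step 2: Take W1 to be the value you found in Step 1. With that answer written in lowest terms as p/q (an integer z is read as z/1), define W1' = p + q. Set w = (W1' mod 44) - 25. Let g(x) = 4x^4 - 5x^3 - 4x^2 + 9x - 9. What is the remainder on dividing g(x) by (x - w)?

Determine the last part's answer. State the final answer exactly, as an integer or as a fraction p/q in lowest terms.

Step 1: total draws C(12,4) = 495; favorable C(4,2)*C(8,2) = 168; P = 56/165; answer 56/165
Step 2: W1 = 56/165; threaded value p + q = 221; w = -24; remainder = value at the root: 4*(-24)^4 - 5*(-24)^3 - 4*(-24)^2 + 9*(-24)^1 - 9 = (1327104) + (69120) + (-2304) + (-216) + (-9) = 1393695; answer 1393695

1393695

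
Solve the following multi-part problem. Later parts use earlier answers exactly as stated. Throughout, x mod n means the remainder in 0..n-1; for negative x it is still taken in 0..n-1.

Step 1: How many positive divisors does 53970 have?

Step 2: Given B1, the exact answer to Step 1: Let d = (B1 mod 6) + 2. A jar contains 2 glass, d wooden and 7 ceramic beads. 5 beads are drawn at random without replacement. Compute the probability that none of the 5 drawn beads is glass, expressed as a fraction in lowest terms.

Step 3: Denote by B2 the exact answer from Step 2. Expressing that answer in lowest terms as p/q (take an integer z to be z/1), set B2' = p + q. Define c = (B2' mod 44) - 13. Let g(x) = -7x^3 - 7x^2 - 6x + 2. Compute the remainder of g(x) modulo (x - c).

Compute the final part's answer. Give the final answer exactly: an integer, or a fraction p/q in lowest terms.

362

Step 1: 53970 = 2 * 3 * 5 * 7 * 257; number of divisors = (1+1) * (1+1) * (1+1) * (1+1) * (1+1) = 32; answer 32
Step 2: B1 = 32; d = 4; total draws C(13,5) = 1287; favorable C(11,5) = 462; P = 14/39; answer 14/39
Step 3: B2 = 14/39; threaded value p + q = 53; c = -4; remainder = value at the root: -7*(-4)^3 - 7*(-4)^2 - 6*(-4)^1 + 2 = (448) + (-112) + (24) + (2) = 362; answer 362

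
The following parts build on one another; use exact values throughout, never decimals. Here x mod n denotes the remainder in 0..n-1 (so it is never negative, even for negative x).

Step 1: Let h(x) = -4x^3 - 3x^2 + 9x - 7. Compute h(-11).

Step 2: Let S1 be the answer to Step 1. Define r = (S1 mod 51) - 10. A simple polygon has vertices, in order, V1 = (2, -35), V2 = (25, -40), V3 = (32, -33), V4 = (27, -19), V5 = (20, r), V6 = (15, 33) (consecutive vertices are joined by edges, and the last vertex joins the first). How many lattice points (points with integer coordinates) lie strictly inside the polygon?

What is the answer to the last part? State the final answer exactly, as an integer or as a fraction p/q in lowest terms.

986

Step 1: -4*(-11)^3 - 3*(-11)^2 + 9*(-11)^1 - 7 = (5324) + (-363) + (-99) + (-7) = 4855; answer 4855
Step 2: S1 = 4855; r = 0; cross terms: (2*-40 - 25*-35)=795, (25*-33 - 32*-40)=455, (32*-19 - 27*-33)=283, (27*0 - 20*-19)=380, (20*33 - 15*0)=660, (15*-35 - 2*33)=-591; twice the area = |1982| = 1982; area = 991; boundary points = 1 + 7 + 1 + 1 + 1 + 1 = 12; strictly interior points = area - boundary/2 + 1 = 986; answer 986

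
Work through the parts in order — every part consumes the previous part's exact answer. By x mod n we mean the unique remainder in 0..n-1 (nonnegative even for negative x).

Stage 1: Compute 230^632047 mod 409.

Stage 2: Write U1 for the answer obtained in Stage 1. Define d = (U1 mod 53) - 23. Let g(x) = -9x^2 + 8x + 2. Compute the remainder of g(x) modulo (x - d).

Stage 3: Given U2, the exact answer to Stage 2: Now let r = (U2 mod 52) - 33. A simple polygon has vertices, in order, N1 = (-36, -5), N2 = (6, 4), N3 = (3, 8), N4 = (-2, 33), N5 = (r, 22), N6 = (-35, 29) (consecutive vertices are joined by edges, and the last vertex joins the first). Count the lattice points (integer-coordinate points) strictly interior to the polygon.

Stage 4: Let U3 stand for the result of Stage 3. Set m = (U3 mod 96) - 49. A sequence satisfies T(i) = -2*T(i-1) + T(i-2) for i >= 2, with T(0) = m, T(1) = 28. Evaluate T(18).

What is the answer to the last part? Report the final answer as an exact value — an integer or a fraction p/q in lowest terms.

Stage 1: squarings mod 409: 230^1=230, 230^2=139, 230^4=98, 230^8=197, 230^16=363, 230^32=71, 230^64=133, 230^128=102, 230^256=179, 230^512=139, 230^1024=98, 230^2048=197, 230^4096=363, 230^8192=71, 230^16384=133, 230^32768=102, 230^65536=179, 230^131072=139, 230^262144=98, 230^524288=197; 230^632047 = 230^1 * 230^2 * 230^4 * 230^8 * 230^32 * 230^64 * 230^128 * 230^1024 * 230^8192 * 230^32768 * 230^65536 * 230^524288 = 311 (mod 409); answer 311
Stage 2: U1 = 311; d = 23; remainder = value at the root: -9*(23)^2 + 8*(23)^1 + 2 = (-4761) + (184) + (2) = -4575; answer -4575
Stage 3: U2 = -4575; r = -32; cross terms: (-36*4 - 6*-5)=-114, (6*8 - 3*4)=36, (3*33 - -2*8)=115, (-2*22 - -32*33)=1012, (-32*29 - -35*22)=-158, (-35*-5 - -36*29)=1219; twice the area = |2110| = 2110; area = 1055; boundary points = 3 + 1 + 5 + 1 + 1 + 1 = 12; strictly interior points = area - boundary/2 + 1 = 1050; answer 1050
Stage 4: U3 = 1050; m = 41; T(2) = -2*(28) + 1*(41) = -15; iterating: T(2)=-15, T(3)=58, T(4)=-131, T(5)=320, T(6)=-771, T(7)=1862, T(8)=-4495, T(9)=10852, T(10)=-26199, T(11)=63250, T(12)=-152699, T(13)=368648, T(14)=-889995, T(15)=2148638, T(16)=-5187271, T(17)=12523180, T(18)=-30233631; answer -30233631

-30233631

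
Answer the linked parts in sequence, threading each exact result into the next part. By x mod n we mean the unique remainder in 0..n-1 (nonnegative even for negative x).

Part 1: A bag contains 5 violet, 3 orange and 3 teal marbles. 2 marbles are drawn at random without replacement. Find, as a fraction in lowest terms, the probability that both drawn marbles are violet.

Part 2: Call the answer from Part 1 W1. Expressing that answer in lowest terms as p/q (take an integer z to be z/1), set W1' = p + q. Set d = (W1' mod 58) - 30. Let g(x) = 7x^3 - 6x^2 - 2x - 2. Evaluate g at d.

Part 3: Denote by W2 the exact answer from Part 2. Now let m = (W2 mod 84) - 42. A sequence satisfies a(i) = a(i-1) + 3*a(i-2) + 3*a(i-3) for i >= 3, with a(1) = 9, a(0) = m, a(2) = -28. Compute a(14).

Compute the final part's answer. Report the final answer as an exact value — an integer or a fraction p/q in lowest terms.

Part 1: total draws C(11,2) = 55; favorable C(5,2) = 10; P = 2/11; answer 2/11
Part 2: W1 = 2/11; threaded value p + q = 13; d = -17; 7*(-17)^3 - 6*(-17)^2 - 2*(-17)^1 - 2 = (-34391) + (-1734) + (34) + (-2) = -36093; answer -36093
Part 3: W2 = -36093; m = -15; a(3) = 1*(-28) + 3*(9) + 3*(-15) = -46; iterating: a(3)=-46, a(4)=-103, a(5)=-325, a(6)=-772, a(7)=-2056, a(8)=-5347, a(9)=-13831, a(10)=-36040, a(11)=-93574, a(12)=-243187, a(13)=-632029, a(14)=-1642312; answer -1642312

-1642312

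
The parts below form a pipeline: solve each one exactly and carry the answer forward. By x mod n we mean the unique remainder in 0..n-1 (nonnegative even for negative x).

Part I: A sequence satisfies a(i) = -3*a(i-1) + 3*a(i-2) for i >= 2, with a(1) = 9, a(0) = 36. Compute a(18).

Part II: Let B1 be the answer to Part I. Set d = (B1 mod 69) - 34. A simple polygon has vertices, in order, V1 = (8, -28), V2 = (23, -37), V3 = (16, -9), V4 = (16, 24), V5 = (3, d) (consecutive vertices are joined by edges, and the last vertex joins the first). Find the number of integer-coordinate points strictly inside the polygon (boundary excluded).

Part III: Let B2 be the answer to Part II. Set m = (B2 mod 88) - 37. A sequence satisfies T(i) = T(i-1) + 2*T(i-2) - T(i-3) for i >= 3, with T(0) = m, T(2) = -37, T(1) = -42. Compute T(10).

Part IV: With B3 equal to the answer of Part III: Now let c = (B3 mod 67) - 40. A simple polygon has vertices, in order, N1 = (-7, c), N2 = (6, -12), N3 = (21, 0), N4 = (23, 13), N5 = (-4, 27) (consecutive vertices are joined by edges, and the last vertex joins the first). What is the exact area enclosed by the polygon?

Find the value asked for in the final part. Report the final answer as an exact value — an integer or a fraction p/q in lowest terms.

1301/2

Part I: a(2) = -3*(9) + 3*(36) = 81; iterating: a(2)=81, a(3)=-216, a(4)=891, a(5)=-3321, a(6)=12636, a(7)=-47871, a(8)=181521, a(9)=-688176, a(10)=2609091, a(11)=-9891801, a(12)=37502676, a(13)=-142183431, a(14)=539058321, a(15)=-2043725256, a(16)=7748350731, a(17)=-29376227961, a(18)=111373736076; answer 111373736076
Part II: B1 = 111373736076; d = -31; cross terms: (8*-37 - 23*-28)=348, (23*-9 - 16*-37)=385, (16*24 - 16*-9)=528, (16*-31 - 3*24)=-568, (3*-28 - 8*-31)=164; twice the area = |857| = 857; area = 857/2; boundary points = 3 + 7 + 33 + 1 + 1 = 45; strictly interior points = area - boundary/2 + 1 = 407; answer 407
Part III: B2 = 407; m = 18; T(3) = 1*(-37) + 2*(-42) - 1*(18) = -139; iterating: T(3)=-139, T(4)=-171, T(5)=-412, T(6)=-615, T(7)=-1268, T(8)=-2086, T(9)=-4007, T(10)=-6911; answer -6911
Part IV: B3 = -6911; c = 17; cross terms: (-7*-12 - 6*17)=-18, (6*0 - 21*-12)=252, (21*13 - 23*0)=273, (23*27 - -4*13)=673, (-4*17 - -7*27)=121; twice the area = |1301| = 1301; area = 1301/2; answer 1301/2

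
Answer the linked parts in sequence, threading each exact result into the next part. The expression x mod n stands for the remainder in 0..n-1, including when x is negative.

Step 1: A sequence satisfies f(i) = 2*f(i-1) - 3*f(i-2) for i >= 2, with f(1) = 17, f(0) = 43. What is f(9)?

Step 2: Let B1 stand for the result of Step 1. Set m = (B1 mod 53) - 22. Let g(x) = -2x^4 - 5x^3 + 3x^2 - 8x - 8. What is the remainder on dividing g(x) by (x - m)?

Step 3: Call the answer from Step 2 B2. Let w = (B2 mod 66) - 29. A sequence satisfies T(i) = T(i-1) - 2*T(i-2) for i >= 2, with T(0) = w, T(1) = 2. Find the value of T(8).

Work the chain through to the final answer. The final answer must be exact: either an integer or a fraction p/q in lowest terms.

-356

Step 1: f(2) = 2*(17) - 3*(43) = -95; iterating: f(2)=-95, f(3)=-241, f(4)=-197, f(5)=329, f(6)=1249, f(7)=1511, f(8)=-725, f(9)=-5983; answer -5983
Step 2: B1 = -5983; m = -16; remainder = value at the root: -2*(-16)^4 - 5*(-16)^3 + 3*(-16)^2 - 8*(-16)^1 - 8 = (-131072) + (20480) + (768) + (128) + (-8) = -109704; answer -109704
Step 3: B2 = -109704; w = 25; T(2) = 1*(2) - 2*(25) = -48; iterating: T(2)=-48, T(3)=-52, T(4)=44, T(5)=148, T(6)=60, T(7)=-236, T(8)=-356; answer -356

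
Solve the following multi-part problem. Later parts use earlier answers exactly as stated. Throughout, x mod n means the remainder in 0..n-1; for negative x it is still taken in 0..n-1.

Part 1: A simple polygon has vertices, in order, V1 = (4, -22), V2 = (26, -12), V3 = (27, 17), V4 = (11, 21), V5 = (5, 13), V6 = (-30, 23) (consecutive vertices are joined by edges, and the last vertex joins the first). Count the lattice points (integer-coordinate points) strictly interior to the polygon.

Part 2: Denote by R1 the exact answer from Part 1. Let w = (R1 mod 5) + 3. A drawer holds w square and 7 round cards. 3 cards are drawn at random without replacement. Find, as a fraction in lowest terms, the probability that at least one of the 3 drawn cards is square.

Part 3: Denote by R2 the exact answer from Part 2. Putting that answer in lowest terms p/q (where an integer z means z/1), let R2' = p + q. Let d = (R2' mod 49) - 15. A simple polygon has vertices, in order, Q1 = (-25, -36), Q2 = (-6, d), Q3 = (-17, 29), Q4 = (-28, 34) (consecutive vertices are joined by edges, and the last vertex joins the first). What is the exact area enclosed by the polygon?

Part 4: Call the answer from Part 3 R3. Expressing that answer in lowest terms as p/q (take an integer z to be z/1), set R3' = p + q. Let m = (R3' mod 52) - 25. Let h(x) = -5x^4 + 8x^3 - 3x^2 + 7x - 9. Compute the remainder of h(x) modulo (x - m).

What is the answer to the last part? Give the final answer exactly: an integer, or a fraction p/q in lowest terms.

Part 1: cross terms: (4*-12 - 26*-22)=524, (26*17 - 27*-12)=766, (27*21 - 11*17)=380, (11*13 - 5*21)=38, (5*23 - -30*13)=505, (-30*-22 - 4*23)=568; twice the area = |2781| = 2781; area = 2781/2; boundary points = 2 + 1 + 4 + 2 + 5 + 1 = 15; strictly interior points = area - boundary/2 + 1 = 1384; answer 1384
Part 2: R1 = 1384; w = 7; total draws C(14,3) = 364; complement C(7,3) = 35; favorable 364 - 35 = 329; P = 47/52; answer 47/52
Part 3: R2 = 47/52; threaded value p + q = 99; d = -14; cross terms: (-25*-14 - -6*-36)=134, (-6*29 - -17*-14)=-412, (-17*34 - -28*29)=234, (-28*-36 - -25*34)=1858; twice the area = |1814| = 1814; area = 907; answer 907
Part 4: R3 = 907; threaded value p + q = 908; m = -1; remainder = value at the root: -5*(-1)^4 + 8*(-1)^3 - 3*(-1)^2 + 7*(-1)^1 - 9 = (-5) + (-8) + (-3) + (-7) + (-9) = -32; answer -32

-32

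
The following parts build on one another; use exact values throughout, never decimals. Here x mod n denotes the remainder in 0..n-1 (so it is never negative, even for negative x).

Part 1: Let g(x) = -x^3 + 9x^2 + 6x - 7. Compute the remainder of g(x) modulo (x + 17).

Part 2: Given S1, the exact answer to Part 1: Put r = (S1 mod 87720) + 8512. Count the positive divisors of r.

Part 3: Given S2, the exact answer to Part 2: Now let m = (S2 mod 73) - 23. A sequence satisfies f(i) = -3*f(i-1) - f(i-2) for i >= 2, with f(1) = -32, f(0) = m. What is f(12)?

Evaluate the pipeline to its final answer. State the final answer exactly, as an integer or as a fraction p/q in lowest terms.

1820285

Part 1: remainder = value at the root: -1*(-17)^3 + 9*(-17)^2 + 6*(-17)^1 - 7 = (4913) + (2601) + (-102) + (-7) = 7405; answer 7405
Part 2: S1 = 7405; r = 15917; 15917 = 11 * 1447; number of divisors = (1+1) * (1+1) = 4; answer 4
Part 3: S2 = 4; m = -19; f(2) = -3*(-32) - 1*(-19) = 115; iterating: f(2)=115, f(3)=-313, f(4)=824, f(5)=-2159, f(6)=5653, f(7)=-14800, f(8)=38747, f(9)=-101441, f(10)=265576, f(11)=-695287, f(12)=1820285; answer 1820285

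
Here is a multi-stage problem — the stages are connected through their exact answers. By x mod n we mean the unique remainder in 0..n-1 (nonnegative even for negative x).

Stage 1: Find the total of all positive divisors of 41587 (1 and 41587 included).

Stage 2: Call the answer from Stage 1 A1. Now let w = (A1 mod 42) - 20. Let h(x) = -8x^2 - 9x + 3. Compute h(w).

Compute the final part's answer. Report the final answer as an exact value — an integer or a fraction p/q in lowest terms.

Stage 1: 41587 = 7 * 13 * 457; sigma = (1 + 7) * (1 + 13) * (1 + 457) = 8 * 14 * 458 = 51296; answer 51296
Stage 2: A1 = 51296; w = -6; -8*(-6)^2 - 9*(-6)^1 + 3 = (-288) + (54) + (3) = -231; answer -231

-231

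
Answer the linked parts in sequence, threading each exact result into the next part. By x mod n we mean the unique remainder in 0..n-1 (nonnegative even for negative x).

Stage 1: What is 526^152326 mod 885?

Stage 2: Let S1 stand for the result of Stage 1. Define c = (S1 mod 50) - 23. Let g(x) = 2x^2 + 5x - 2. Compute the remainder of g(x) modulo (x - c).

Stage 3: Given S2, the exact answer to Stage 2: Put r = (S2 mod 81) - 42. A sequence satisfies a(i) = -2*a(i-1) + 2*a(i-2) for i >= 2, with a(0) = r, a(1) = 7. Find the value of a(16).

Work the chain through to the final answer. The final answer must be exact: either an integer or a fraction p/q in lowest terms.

51790592

Stage 1: squarings mod 885: 526^1=526, 526^2=556, 526^4=271, 526^8=871, 526^16=196, 526^32=361, 526^64=226, 526^128=631, 526^256=796, 526^512=841, 526^1024=166, 526^2048=121, 526^4096=481, 526^8192=376, 526^16384=661, 526^32768=616, 526^65536=676, 526^131072=316; 526^152326 = 526^2 * 526^4 * 526^256 * 526^512 * 526^4096 * 526^16384 * 526^131072 = 121 (mod 885); answer 121
Stage 2: S1 = 121; c = -2; remainder = value at the root: 2*(-2)^2 + 5*(-2)^1 - 2 = (8) + (-10) + (-2) = -4; answer -4
Stage 3: S2 = -4; r = 35; a(2) = -2*(7) + 2*(35) = 56; iterating: a(2)=56, a(3)=-98, a(4)=308, a(5)=-812, a(6)=2240, a(7)=-6104, a(8)=16688, a(9)=-45584, a(10)=124544, a(11)=-340256, a(12)=929600, a(13)=-2539712, a(14)=6938624, a(15)=-18956672, a(16)=51790592; answer 51790592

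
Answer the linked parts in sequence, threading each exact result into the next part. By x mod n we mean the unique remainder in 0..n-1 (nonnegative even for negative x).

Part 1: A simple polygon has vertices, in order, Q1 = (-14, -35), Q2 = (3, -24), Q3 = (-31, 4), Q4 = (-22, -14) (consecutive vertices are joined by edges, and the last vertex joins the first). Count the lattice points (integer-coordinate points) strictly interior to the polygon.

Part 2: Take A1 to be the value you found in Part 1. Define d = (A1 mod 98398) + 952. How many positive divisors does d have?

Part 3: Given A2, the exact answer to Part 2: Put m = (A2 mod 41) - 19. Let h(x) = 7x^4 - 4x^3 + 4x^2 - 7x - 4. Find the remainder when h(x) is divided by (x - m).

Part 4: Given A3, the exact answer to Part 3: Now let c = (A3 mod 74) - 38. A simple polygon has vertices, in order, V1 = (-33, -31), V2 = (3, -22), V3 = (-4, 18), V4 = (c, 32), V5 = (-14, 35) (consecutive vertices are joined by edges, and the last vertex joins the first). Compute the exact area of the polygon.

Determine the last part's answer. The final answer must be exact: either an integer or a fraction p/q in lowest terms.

Part 1: cross terms: (-14*-24 - 3*-35)=441, (3*4 - -31*-24)=-732, (-31*-14 - -22*4)=522, (-22*-35 - -14*-14)=574; twice the area = |805| = 805; area = 805/2; boundary points = 1 + 2 + 9 + 1 = 13; strictly interior points = area - boundary/2 + 1 = 397; answer 397
Part 2: A1 = 397; d = 1349; 1349 = 19 * 71; number of divisors = (1+1) * (1+1) = 4; answer 4
Part 3: A2 = 4; m = -15; remainder = value at the root: 7*(-15)^4 - 4*(-15)^3 + 4*(-15)^2 - 7*(-15)^1 - 4 = (354375) + (13500) + (900) + (105) + (-4) = 368876; answer 368876
Part 4: A3 = 368876; c = 22; cross terms: (-33*-22 - 3*-31)=819, (3*18 - -4*-22)=-34, (-4*32 - 22*18)=-524, (22*35 - -14*32)=1218, (-14*-31 - -33*35)=1589; twice the area = |3068| = 3068; area = 1534; answer 1534

1534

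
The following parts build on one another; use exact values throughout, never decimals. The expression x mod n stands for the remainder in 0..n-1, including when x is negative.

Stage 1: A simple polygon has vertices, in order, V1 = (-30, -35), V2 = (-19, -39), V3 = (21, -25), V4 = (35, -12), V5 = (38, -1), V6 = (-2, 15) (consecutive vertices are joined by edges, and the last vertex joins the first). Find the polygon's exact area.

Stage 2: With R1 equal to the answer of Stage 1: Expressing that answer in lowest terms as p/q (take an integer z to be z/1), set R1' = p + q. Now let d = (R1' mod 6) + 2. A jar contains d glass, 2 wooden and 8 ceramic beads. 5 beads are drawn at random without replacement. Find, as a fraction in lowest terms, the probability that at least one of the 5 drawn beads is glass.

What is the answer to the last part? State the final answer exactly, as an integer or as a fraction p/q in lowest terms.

Stage 1: cross terms: (-30*-39 - -19*-35)=505, (-19*-25 - 21*-39)=1294, (21*-12 - 35*-25)=623, (35*-1 - 38*-12)=421, (38*15 - -2*-1)=568, (-2*-35 - -30*15)=520; twice the area = |3931| = 3931; area = 3931/2; answer 3931/2
Stage 2: R1 = 3931/2; threaded value p + q = 3933; d = 5; total draws C(15,5) = 3003; complement C(10,5) = 252; favorable 3003 - 252 = 2751; P = 131/143; answer 131/143

131/143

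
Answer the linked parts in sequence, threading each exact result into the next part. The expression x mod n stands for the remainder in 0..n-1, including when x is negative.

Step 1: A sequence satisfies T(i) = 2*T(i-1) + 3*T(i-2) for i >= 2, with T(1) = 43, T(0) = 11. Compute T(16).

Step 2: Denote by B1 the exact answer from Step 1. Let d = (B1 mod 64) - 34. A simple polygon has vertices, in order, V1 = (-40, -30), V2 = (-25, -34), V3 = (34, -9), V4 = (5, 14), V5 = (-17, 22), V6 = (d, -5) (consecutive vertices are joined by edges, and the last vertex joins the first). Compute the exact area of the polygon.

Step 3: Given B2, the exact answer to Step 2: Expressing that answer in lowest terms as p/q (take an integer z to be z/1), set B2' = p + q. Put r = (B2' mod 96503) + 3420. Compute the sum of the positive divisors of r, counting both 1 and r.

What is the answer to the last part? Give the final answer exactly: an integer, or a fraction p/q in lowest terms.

5880

Step 1: T(2) = 2*(43) + 3*(11) = 119; iterating: T(2)=119, T(3)=367, T(4)=1091, T(5)=3283, T(6)=9839, T(7)=29527, T(8)=88571, T(9)=265723, T(10)=797159, T(11)=2391487, T(12)=7174451, T(13)=21523363, T(14)=64570079, T(15)=193710247, T(16)=581130731; answer 581130731
Step 2: B1 = 581130731; d = 9; cross terms: (-40*-34 - -25*-30)=610, (-25*-9 - 34*-34)=1381, (34*14 - 5*-9)=521, (5*22 - -17*14)=348, (-17*-5 - 9*22)=-113, (9*-30 - -40*-5)=-470; twice the area = |2277| = 2277; area = 2277/2; answer 2277/2
Step 3: B2 = 2277/2; threaded value p + q = 2279; r = 5699; 5699 = 41 * 139; sigma = (1 + 41) * (1 + 139) = 42 * 140 = 5880; answer 5880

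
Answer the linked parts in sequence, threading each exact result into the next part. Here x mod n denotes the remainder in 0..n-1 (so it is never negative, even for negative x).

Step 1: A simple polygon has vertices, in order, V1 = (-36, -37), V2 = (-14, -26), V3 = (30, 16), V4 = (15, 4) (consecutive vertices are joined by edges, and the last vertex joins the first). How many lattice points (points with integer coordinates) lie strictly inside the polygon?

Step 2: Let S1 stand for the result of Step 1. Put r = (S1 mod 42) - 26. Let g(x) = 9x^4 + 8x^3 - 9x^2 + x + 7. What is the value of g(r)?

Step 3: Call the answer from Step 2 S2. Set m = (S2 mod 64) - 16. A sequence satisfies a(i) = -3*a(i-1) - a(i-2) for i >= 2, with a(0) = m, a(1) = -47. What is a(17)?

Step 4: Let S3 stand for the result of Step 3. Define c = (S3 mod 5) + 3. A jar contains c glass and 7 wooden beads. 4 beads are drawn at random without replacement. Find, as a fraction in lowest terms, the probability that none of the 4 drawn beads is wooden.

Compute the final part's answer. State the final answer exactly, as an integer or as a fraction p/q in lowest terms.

1/330

Step 1: cross terms: (-36*-26 - -14*-37)=418, (-14*16 - 30*-26)=556, (30*4 - 15*16)=-120, (15*-37 - -36*4)=-411; twice the area = |443| = 443; area = 443/2; boundary points = 11 + 2 + 3 + 1 = 17; strictly interior points = area - boundary/2 + 1 = 214; answer 214
Step 2: S1 = 214; r = -22; 9*(-22)^4 + 8*(-22)^3 - 9*(-22)^2 + 1*(-22)^1 + 7 = (2108304) + (-85184) + (-4356) + (-22) + (7) = 2018749; answer 2018749
Step 3: S2 = 2018749; m = 45; a(2) = -3*(-47) - 1*(45) = 96; iterating: a(2)=96, a(3)=-241, a(4)=627, a(5)=-1640, a(6)=4293, a(7)=-11239, a(8)=29424, a(9)=-77033, a(10)=201675, a(11)=-527992, a(12)=1382301, a(13)=-3618911, a(14)=9474432, a(15)=-24804385, a(16)=64938723, a(17)=-170011784; answer -170011784
Step 4: S3 = -170011784; c = 4; total draws C(11,4) = 330; favorable C(4,4) = 1; P = 1/330; answer 1/330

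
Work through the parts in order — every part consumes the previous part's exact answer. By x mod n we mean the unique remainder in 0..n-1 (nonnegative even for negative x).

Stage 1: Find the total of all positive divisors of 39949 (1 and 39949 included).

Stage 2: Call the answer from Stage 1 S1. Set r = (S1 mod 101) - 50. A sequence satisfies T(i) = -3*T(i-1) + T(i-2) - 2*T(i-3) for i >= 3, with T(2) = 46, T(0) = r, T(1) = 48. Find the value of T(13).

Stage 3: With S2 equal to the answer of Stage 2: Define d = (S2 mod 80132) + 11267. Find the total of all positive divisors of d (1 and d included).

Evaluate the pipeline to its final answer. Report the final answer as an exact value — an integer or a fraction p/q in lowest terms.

35796

Stage 1: 39949 = 7 * 13 * 439; sigma = (1 + 7) * (1 + 13) * (1 + 439) = 8 * 14 * 440 = 49280; answer 49280
Stage 2: S1 = 49280; r = 43; T(3) = -3*(46) + 1*(48) - 2*(43) = -176; iterating: T(3)=-176, T(4)=478, T(5)=-1702, T(6)=5936, T(7)=-20466, T(8)=70738, T(9)=-244552, T(10)=845326, T(11)=-2922006, T(12)=10100448, T(13)=-34914002; answer -34914002
Stage 3: S2 = -34914002; d = 34817; 34817 = 37 * 941; sigma = (1 + 37) * (1 + 941) = 38 * 942 = 35796; answer 35796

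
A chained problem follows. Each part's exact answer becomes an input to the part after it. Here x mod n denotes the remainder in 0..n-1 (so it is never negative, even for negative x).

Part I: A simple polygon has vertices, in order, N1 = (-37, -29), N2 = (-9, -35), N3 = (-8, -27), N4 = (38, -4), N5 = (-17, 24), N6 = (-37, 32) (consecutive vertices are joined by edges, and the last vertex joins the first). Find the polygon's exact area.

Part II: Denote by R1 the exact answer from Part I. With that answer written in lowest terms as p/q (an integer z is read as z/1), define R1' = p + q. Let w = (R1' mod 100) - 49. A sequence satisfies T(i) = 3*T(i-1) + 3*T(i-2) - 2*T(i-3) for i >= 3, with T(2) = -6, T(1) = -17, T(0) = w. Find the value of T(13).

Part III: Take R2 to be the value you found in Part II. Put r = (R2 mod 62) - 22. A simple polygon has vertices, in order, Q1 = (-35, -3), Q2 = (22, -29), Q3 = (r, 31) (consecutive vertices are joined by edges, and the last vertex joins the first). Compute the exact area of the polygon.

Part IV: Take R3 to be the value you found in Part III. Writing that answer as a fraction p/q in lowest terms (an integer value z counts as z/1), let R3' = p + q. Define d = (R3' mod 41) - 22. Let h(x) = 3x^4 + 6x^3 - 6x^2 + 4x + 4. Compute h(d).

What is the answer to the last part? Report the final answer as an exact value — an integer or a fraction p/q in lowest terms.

97907

Part I: cross terms: (-37*-35 - -9*-29)=1034, (-9*-27 - -8*-35)=-37, (-8*-4 - 38*-27)=1058, (38*24 - -17*-4)=844, (-17*32 - -37*24)=344, (-37*-29 - -37*32)=2257; twice the area = |5500| = 5500; area = 2750; answer 2750
Part II: R1 = 2750; threaded value p + q = 2751; w = 2; T(3) = 3*(-6) + 3*(-17) - 2*(2) = -73; iterating: T(3)=-73, T(4)=-203, T(5)=-816, T(6)=-2911, T(7)=-10775, T(8)=-39426, T(9)=-144781, T(10)=-531071, T(11)=-1948704, T(12)=-7149763, T(13)=-26233259; answer -26233259
Part III: R2 = -26233259; r = 35; cross terms: (-35*-29 - 22*-3)=1081, (22*31 - 35*-29)=1697, (35*-3 - -35*31)=980; twice the area = |3758| = 3758; area = 1879; answer 1879
Part IV: R3 = 1879; threaded value p + q = 1880; d = 13; 3*(13)^4 + 6*(13)^3 - 6*(13)^2 + 4*(13)^1 + 4 = (85683) + (13182) + (-1014) + (52) + (4) = 97907; answer 97907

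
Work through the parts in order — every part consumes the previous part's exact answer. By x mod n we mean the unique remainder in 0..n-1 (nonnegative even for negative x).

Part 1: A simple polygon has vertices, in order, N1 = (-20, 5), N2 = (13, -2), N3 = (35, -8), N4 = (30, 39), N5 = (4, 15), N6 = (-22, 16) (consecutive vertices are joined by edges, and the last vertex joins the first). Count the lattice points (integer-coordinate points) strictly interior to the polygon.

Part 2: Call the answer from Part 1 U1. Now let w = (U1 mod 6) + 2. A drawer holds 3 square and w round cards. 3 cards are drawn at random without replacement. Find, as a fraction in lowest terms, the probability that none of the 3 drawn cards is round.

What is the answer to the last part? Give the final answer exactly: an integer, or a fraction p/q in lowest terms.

1/20

Part 1: cross terms: (-20*-2 - 13*5)=-25, (13*-8 - 35*-2)=-34, (35*39 - 30*-8)=1605, (30*15 - 4*39)=294, (4*16 - -22*15)=394, (-22*5 - -20*16)=210; twice the area = |2444| = 2444; area = 1222; boundary points = 1 + 2 + 1 + 2 + 1 + 1 = 8; strictly interior points = area - boundary/2 + 1 = 1219; answer 1219
Part 2: U1 = 1219; w = 3; total draws C(6,3) = 20; favorable C(3,3) = 1; P = 1/20; answer 1/20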